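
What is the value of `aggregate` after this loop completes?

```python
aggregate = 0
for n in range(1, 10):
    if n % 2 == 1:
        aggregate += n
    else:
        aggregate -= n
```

Add odd, subtract even
`aggregate` takes the values: 0 → 1 → -1 → 2 → -2 → 3 → -3 → 4 → -4 → 5

Answer: 5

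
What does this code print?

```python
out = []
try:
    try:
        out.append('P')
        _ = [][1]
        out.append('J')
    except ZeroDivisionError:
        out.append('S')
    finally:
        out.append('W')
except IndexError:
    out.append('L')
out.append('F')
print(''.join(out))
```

Execution trace: 'P' (try body) → 'W' (finally) → 'L' (outer except IndexError) → 'F' (after the try/except). Output: PWLF

Answer: PWLF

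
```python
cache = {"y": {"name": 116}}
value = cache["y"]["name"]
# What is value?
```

Trace:
`cache = {"y": {"name": 116}}` → cache = {'y': {'name': 116}}
`value = cache["y"]["name"]` → value = 116
So value = 116

Answer: 116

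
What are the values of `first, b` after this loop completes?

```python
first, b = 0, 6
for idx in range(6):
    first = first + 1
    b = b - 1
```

first goes 0→6, b goes 6→0
`first, b` takes the values: (0, 6) → (1, 6) → (1, 5) → (2, 5) → (2, 4) → (3, 4) → (3, 3) → (4, 3) → (4, 2) → (5, 2) → (5, 1) → (6, 1) → (6, 0)

Answer: 6, 0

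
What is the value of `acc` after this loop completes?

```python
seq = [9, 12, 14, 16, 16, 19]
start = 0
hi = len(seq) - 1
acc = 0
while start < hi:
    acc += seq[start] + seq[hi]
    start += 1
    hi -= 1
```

Sum of pairs from ends
`acc` takes the values: 0 → 28 → 56 → 86

Answer: 86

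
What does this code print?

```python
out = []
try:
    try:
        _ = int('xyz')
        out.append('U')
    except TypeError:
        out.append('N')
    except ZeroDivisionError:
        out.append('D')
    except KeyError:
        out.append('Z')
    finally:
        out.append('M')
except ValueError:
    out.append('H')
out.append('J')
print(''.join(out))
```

Execution trace: 'M' (finally) → 'H' (outer except ValueError) → 'J' (after the try/except). Output: MHJ

Answer: MHJ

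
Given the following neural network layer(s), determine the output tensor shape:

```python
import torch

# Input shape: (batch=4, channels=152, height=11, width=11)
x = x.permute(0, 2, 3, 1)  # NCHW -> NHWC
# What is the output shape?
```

Input: (4, 152, 11, 11) -> Output: (4, 11, 11, 152)

Answer: (4, 11, 11, 152)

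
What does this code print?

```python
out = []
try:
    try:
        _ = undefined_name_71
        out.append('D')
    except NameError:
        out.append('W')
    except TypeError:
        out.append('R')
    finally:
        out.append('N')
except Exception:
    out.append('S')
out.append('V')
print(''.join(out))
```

Execution trace: 'W' (inner except NameError) → 'N' (inner finally) → 'V' (after the try/except). Output: WNV

Answer: WNV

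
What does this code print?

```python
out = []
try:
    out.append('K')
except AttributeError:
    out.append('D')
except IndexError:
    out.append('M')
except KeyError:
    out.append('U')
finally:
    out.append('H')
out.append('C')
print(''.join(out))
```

Execution trace: 'K' (try body, no exception) → 'H' (finally) → 'C' (after the try/except). Output: KHC

Answer: KHC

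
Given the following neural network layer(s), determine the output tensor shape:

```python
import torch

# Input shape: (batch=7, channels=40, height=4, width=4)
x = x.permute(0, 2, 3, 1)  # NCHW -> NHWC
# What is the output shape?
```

Input: (7, 40, 4, 4) -> Output: (7, 4, 4, 40)

Answer: (7, 4, 4, 40)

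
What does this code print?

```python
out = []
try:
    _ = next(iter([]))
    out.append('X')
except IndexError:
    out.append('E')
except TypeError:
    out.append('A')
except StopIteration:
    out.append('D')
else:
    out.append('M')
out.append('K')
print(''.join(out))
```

Execution trace: 'D' (except StopIteration) → 'K' (after the try/except). Output: DK

Answer: DK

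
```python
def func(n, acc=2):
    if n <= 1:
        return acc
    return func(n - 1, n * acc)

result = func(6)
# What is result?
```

Accumulator trace (n, acc): (6, 2) -> (5, 12) -> (4, 60) -> (3, 240) -> (2, 720) -> (1, 1440) -> return 1440

Answer: 1440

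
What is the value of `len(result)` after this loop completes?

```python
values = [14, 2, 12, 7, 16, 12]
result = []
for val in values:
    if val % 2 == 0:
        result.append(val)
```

Count even numbers in [14, 2, 12, 7, 16, 12]
`result` takes the values: [] → [14] → [14, 2] → [14, 2, 12] → [14, 2, 12, 16] → [14, 2, 12, 16, 12]
So `len(result)` = 5

Answer: 5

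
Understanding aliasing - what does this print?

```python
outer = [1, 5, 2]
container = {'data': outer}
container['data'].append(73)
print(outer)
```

Key concept: dict holds reference to list.
Step by step:
`outer = [1, 5, 2]` → outer = [1, 5, 2]
`container = {'data': outer}` → container = {'data': [1, 5, 2]}
`container['data'].append(73)` → outer = [1, 5, 2, 73]; container = {'data': [1, 5, 2, 73]}
`print(outer)` → prints [1, 5, 2, 73]

Answer: [1, 5, 2, 73]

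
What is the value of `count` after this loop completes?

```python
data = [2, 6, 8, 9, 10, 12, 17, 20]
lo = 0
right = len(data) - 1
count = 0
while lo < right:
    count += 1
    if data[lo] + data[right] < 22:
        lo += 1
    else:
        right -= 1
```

Steps to find pair summing to 22
`count` takes the values: 0 → 1 → 2 → 3 → 4 → 5 → 6 → 7

Answer: 7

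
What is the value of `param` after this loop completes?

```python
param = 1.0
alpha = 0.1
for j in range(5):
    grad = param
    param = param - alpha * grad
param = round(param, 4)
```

Gradient descent: w = 1.0 * (1 - 0.1)^5
`param` takes the values: 1.0 → 0.9 → 0.81 → 0.729 → 0.6561 → 0.59049 → 0.5905

Answer: 0.5905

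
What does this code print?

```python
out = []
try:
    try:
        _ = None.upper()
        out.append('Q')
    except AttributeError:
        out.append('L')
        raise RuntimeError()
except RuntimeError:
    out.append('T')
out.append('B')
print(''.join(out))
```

Execution trace: 'L' (inner except AttributeError) → 'T' (outer except RuntimeError) → 'B' (after the try/except). Output: LTB

Answer: LTB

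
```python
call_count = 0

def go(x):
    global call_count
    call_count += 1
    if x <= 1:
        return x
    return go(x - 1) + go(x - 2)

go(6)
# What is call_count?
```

Calls(x) = 1 + Calls(x-1) + Calls(x-2); Calls(0)=Calls(1)=1. For x=6 this gives 25.

Answer: 25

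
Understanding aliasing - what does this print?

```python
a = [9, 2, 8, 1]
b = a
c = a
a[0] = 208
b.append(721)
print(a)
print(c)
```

Key concept: multiple aliases.
Step by step:
`a = [9, 2, 8, 1]` → a = [9, 2, 8, 1]
`b = a` → b = [9, 2, 8, 1] (same object as a)
`c = a` → c = [9, 2, 8, 1] (same object as a, b)
`a[0] = 208` → a = [208, 2, 8, 1] (same object as b, c); b = [208, 2, 8, 1] (same object as a, c); c = [208, 2, 8, 1] (same object as a, b)
`b.append(721)` → a = [208, 2, 8, 1, 721] (same object as b, c); b = [208, 2, 8, 1, 721] (same object as a, c); c = [208, 2, 8, 1, 721] (same object as a, b)
`print(a)` → prints [208, 2, 8, 1, 721]
`print(c)` → prints [208, 2, 8, 1, 721]

Answer:
[208, 2, 8, 1, 721]
[208, 2, 8, 1, 721]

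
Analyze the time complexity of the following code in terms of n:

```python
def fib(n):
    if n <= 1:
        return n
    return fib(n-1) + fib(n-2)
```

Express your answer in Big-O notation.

This is Recursive Fibonacci (naive). Time complexity: O(2^n).

Answer: O(2^n)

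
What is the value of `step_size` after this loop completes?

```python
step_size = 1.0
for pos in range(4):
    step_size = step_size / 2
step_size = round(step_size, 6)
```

Halving LR 4 times: 1 / 2^4
`step_size` takes the values: 1.0 → 0.5 → 0.25 → 0.125 → 0.0625

Answer: 0.0625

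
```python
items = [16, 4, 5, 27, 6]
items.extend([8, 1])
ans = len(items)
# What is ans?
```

Trace:
`items = [16, 4, 5, 27, 6]` → items = [16, 4, 5, 27, 6]
`items.extend([8, 1])` → items = [16, 4, 5, 27, 6, 8, 1]
`ans = len(items)` → ans = 7
So ans = 7

Answer: 7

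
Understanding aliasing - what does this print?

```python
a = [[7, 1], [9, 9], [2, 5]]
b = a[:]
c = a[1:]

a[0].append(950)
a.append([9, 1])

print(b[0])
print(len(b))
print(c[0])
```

Key concept: slice with nested mutation.
Step by step:
`a = [[7, 1], [9, 9], [2, 5]]` → a = [[7, 1], [9, 9], [2, 5]]
`b = a[:]` → b = [[7, 1], [9, 9], [2, 5]]
`c = a[1:]` → c = [[9, 9], [2, 5]]
`a[0].append(950)` → a = [[7, 1, 950], [9, 9], [2, 5]]; b = [[7, 1, 950], [9, 9], [2, 5]]
`a.append([9, 1])` → a = [[7, 1, 950], [9, 9], [2, 5], [9, 1]]
`print(b[0])` → prints [7, 1, 950]
`print(len(b))` → prints 3
`print(c[0])` → prints [9, 9]

Answer:
[7, 1, 950]
3
[9, 9]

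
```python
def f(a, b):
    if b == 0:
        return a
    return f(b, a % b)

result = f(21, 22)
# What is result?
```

f(21, 22) -> f(22, 21) -> f(21, 1) -> f(1, 0) -> 1

Answer: 1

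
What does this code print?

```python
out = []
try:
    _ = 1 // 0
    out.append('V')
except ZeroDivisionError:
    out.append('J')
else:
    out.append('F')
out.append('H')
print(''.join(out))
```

Execution trace: 'J' (except ZeroDivisionError) → 'H' (after the try/except). Output: JH

Answer: JH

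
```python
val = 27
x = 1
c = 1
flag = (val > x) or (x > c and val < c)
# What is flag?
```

Trace:
`val = 27` → val = 27
`x = 1` → x = 1
`c = 1` → c = 1
`flag = (val > x) or (x > c and val < c)` → flag = True
So flag = True

Answer: True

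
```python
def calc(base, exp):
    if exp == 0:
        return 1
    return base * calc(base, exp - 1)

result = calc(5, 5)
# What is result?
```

calc(5, 5) = 5 * 5 * 5 * 5 * 5 = 3125

Answer: 3125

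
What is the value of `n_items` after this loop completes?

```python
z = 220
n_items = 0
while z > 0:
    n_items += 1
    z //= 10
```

Count digits by repeated division by 10
`n_items` takes the values: 0 → 1 → 2 → 3

Answer: 3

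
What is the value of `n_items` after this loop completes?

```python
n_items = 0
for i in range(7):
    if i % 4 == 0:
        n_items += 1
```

Count numbers divisible by 4 in range(7)
`n_items` takes the values: 0 → 1 → 2

Answer: 2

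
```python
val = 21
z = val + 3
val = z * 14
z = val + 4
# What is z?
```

Trace:
`val = 21` → val = 21
`z = val + 3` → z = 24
`val = z * 14` → val = 336
`z = val + 4` → z = 340
So z = 340

Answer: 340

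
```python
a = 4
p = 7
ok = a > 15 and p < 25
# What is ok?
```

Trace:
`a = 4` → a = 4
`p = 7` → p = 7
`ok = a > 15 and p < 25` → ok = False
So ok = False

Answer: False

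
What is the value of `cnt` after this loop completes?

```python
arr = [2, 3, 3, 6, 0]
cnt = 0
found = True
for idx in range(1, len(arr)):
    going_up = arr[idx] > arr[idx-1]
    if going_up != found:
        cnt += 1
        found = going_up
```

Count direction changes in [2, 3, 3, 6, 0]
`cnt` takes the values: 0 → 1 → 2 → 3

Answer: 3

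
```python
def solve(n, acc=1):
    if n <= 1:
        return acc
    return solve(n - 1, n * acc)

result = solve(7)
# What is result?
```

Accumulator trace (n, acc): (7, 1) -> (6, 7) -> (5, 42) -> (4, 210) -> (3, 840) -> (2, 2520) -> (1, 5040) -> return 5040

Answer: 5040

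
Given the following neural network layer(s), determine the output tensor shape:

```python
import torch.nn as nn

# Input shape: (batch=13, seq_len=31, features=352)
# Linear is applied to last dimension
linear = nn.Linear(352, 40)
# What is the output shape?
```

Input: (13, 31, 352) -> Output: (13, 31, 40)

Answer: (13, 31, 40)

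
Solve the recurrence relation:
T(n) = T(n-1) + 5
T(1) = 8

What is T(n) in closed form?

Unrolling: T(n) = T(1) + 5·(n-1) = 8 + 5(n-1) = 5n + 3.

Answer: T(n) = 5n + 3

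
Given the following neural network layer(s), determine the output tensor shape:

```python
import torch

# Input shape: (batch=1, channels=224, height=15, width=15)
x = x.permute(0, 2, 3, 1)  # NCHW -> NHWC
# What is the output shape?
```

Input: (1, 224, 15, 15) -> Output: (1, 15, 15, 224)

Answer: (1, 15, 15, 224)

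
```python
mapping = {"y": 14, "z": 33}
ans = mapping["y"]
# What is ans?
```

Trace:
`mapping = {"y": 14, "z": 33}` → mapping = {'y': 14, 'z': 33}
`ans = mapping["y"]` → ans = 14
So ans = 14

Answer: 14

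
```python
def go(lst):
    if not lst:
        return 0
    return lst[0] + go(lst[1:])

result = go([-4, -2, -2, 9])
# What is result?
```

(-4) + (-2) + (-2) + 9 + 0 = 1

Answer: 1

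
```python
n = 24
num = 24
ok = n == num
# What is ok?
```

Trace:
`n = 24` → n = 24
`num = 24` → num = 24
`ok = n == num` → ok = True
So ok = True

Answer: True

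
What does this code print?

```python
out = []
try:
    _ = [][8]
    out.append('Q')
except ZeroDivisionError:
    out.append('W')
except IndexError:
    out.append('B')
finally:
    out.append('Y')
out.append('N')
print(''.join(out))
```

Execution trace: 'B' (except IndexError) → 'Y' (finally) → 'N' (after the try/except). Output: BYN

Answer: BYN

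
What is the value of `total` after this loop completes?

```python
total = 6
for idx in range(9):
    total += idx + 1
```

Start at 6, add 1 to 9 = 51
`total` takes the values: 6 → 7 → 9 → 12 → 16 → 21 → 27 → 34 → 42 → 51

Answer: 51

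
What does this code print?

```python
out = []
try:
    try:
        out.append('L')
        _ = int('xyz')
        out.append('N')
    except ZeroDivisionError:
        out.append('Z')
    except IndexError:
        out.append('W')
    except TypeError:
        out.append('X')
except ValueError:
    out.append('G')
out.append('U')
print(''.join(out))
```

Execution trace: 'L' (try body) → 'G' (outer except ValueError) → 'U' (after the try/except). Output: LGU

Answer: LGU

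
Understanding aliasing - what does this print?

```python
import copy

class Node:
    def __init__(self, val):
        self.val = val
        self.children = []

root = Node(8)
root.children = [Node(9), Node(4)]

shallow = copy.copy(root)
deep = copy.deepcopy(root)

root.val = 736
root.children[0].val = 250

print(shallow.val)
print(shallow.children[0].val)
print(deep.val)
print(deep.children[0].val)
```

Key concept: deep copy with custom objects.
Step by step:
`root = Node(8)` → root = Node(val=8, children=[])
`root.children = [Node(9), Node(4)]` → root = Node(val=8, children=[Node(val=9, children=[]), Node(val=4, children=[])])
`shallow = copy.copy(root)` → shallow = Node(val=8, children=[Node(val=9, children=[]), Node(val=4, children=[])])
`deep = copy.deepcopy(root)` → deep = Node(val=8, children=[Node(val=9, children=[]), Node(val=4, children=[])])
`root.val = 736` → root = Node(val=736, children=[Node(val=9, children=[]), Node(val=4, children=[])])
`root.children[0].val = 250` → root = Node(val=736, children=[Node(val=250, children=[]), Node(val=4, children=[])]); shallow = Node(val=8, children=[Node(val=250, children=[]), Node(val=4, children=[])])
`print(shallow.val)` → prints 8
`print(shallow.children[0].val)` → prints 250
`print(deep.val)` → prints 8
`print(deep.children[0].val)` → prints 9

Answer:
8
250
8
9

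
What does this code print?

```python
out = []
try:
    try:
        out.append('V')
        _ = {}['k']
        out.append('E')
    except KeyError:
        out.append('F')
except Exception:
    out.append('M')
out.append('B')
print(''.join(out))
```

Execution trace: 'V' (inner try body) → 'F' (inner except KeyError) → 'B' (after the try/except). Output: VFB

Answer: VFB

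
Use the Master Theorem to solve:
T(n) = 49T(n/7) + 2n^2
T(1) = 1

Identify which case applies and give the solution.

a=49, b=7, f(n)=2n^2. log_7(49) = 2. Since c=2 = 2, Case 2 applies: T(n) = Θ(n^log_b(a) · log n) = O(n^2 log n).

Answer: O(n^2 log n) - Case 2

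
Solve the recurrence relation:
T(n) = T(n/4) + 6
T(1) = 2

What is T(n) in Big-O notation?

Each step divides n by 4 and adds 6. After log_4(n) steps we reach T(1)=2. So T(n) = 6·log_4(n) + 2 = O(log n).

Answer: O(log n)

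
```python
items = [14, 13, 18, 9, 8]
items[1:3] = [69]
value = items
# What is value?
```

Trace:
`items = [14, 13, 18, 9, 8]` → items = [14, 13, 18, 9, 8]
`items[1:3] = [69]` → items = [14, 69, 9, 8]
`value = items` → value = [14, 69, 9, 8]
So value = [14, 69, 9, 8]

Answer: [14, 69, 9, 8]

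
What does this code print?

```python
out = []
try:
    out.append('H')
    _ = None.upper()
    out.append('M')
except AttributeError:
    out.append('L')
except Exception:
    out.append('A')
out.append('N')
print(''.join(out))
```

Execution trace: 'H' (try body) → 'L' (except AttributeError) → 'N' (after the try/except). Output: HLN

Answer: HLN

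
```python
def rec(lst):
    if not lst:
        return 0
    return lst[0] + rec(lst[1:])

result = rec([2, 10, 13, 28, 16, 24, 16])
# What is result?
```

2 + 10 + 13 + 28 + 16 + 24 + 16 + 0 = 109

Answer: 109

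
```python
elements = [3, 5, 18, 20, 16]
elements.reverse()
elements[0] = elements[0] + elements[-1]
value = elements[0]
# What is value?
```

Trace:
`elements = [3, 5, 18, 20, 16]` → elements = [3, 5, 18, 20, 16]
`elements.reverse()` → elements = [16, 20, 18, 5, 3]
`elements[0] = elements[0] + elements[-1]` → elements = [19, 20, 18, 5, 3]
`value = elements[0]` → value = 19
So value = 19

Answer: 19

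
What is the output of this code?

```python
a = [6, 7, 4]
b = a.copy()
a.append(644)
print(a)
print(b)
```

Key concept: list.copy() creates independent copy.
Step by step:
`a = [6, 7, 4]` → a = [6, 7, 4]
`b = a.copy()` → b = [6, 7, 4]
`a.append(644)` → a = [6, 7, 4, 644]
`print(a)` → prints [6, 7, 4, 644]
`print(b)` → prints [6, 7, 4]

Answer:
[6, 7, 4, 644]
[6, 7, 4]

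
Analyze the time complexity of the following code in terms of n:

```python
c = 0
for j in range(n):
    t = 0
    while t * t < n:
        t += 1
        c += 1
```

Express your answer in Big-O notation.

Each loop level contributes: n × √n. Multiplying the contributions gives O(n√n).

Answer: O(n√n)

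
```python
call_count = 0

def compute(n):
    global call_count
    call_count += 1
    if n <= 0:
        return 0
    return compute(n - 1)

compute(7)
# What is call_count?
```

Linear recursion stepping by 1: 8 calls from n=7 down to ≤0.

Answer: 8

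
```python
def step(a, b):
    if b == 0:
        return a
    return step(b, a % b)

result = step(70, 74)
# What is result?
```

step(70, 74) -> step(74, 70) -> step(70, 4) -> step(4, 2) -> step(2, 0) -> 2

Answer: 2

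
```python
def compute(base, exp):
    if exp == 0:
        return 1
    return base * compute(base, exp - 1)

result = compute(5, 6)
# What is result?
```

compute(5, 6) = 5 * 5 * 5 * 5 * 5 * 5 = 15625

Answer: 15625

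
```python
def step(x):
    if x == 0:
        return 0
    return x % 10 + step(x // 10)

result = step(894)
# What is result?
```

Sum of digits of 894: 4 + 9 + 8 = 21

Answer: 21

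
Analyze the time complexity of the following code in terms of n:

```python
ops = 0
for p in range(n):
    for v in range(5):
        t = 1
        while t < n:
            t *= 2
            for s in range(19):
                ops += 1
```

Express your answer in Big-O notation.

Each loop level contributes: n × 1 × log n × 1. Multiplying the contributions gives O(n log n).

Answer: O(n log n)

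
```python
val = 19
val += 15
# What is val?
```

Trace:
`val = 19` → val = 19
`val += 15` → val = 34
So val = 34

Answer: 34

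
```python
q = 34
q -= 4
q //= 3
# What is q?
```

Trace:
`q = 34` → q = 34
`q -= 4` → q = 30
`q //= 3` → q = 10
So q = 10

Answer: 10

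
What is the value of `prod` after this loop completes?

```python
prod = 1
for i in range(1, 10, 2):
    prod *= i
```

Product of 1, 3, 5, ... up to 9
`prod` takes the values: 1 → 3 → 15 → 105 → 945

Answer: 945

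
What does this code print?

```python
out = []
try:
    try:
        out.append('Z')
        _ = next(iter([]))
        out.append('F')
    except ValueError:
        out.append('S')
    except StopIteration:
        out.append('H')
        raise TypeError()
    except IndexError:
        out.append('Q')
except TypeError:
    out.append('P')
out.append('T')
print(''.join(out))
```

Execution trace: 'Z' (inner try body) → 'H' (inner except StopIteration) → 'P' (outer except TypeError) → 'T' (after the try/except). Output: ZHPT

Answer: ZHPT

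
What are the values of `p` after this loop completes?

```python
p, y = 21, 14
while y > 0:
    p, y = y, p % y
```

GCD of 21 and 14
`p` takes the values: 21 → 14 → 7

Answer: 7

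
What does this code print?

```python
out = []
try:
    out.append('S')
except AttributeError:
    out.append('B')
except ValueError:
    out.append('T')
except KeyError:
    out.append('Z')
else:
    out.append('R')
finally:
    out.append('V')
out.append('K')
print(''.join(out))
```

Execution trace: 'S' (try body, no exception) → 'R' (else) → 'V' (finally) → 'K' (after the try/except). Output: SRVK

Answer: SRVK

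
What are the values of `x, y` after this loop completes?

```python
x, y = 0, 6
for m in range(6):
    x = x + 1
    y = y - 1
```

x goes 0→6, y goes 6→0
`x, y` takes the values: (0, 6) → (1, 6) → (1, 5) → (2, 5) → (2, 4) → (3, 4) → (3, 3) → (4, 3) → (4, 2) → (5, 2) → (5, 1) → (6, 1) → (6, 0)

Answer: 6, 0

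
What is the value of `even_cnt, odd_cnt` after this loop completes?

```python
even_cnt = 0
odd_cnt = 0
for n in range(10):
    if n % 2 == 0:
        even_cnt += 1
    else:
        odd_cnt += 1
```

Count evens and odds in range(10)
`even_cnt, odd_cnt` takes the values: (0, 0) → (1, 0) → (1, 1) → (2, 1) → (2, 2) → (3, 2) → (3, 3) → (4, 3) → (4, 4) → (5, 4) → (5, 5)

Answer: 5, 5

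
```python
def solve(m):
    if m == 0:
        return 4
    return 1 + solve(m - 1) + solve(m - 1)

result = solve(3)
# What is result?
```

solve(m) = 1 + 2·solve(m-1), solve(0)=4. Closed form: (4+1)·2^3 - 1 = 39.

Answer: 39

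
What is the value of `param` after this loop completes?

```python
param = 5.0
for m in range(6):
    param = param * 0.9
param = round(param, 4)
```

Exponential decay: 5.0 * 0.9^6
`param` takes the values: 5.0 → 4.5 → 4.05 → 3.645 → 3.2805 → 2.95245 → 2.657205 → 2.6572

Answer: 2.6572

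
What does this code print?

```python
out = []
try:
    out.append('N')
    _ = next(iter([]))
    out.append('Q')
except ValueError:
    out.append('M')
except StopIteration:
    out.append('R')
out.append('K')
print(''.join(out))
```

Execution trace: 'N' (try body) → 'R' (except StopIteration) → 'K' (after the try/except). Output: NRK

Answer: NRK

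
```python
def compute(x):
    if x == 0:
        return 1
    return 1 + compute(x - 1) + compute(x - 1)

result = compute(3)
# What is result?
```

compute(x) = 1 + 2·compute(x-1), compute(0)=1. Closed form: (1+1)·2^3 - 1 = 15.

Answer: 15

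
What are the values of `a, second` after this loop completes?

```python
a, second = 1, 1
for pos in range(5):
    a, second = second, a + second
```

Fibonacci: after 5 iterations
`a, second` takes the values: (1, 1) → (1, 2) → (2, 3) → (3, 5) → (5, 8) → (8, 13)

Answer: 8, 13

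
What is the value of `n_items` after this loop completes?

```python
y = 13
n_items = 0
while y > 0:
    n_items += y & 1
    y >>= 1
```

Count set bits in 13 (binary: 0b1101)
`n_items` takes the values: 0 → 1 → 2 → 3

Answer: 3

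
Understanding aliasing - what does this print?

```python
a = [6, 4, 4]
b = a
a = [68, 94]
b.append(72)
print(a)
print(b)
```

Key concept: rebinding vs mutation: a is rebound to a new list, b still points at the original.
Step by step:
`a = [6, 4, 4]` → a = [6, 4, 4]
`b = a` → b = [6, 4, 4] (same object as a)
`a = [68, 94]` → a = [68, 94]
`b.append(72)` → b = [6, 4, 4, 72]
`print(a)` → prints [68, 94]
`print(b)` → prints [6, 4, 4, 72]

Answer:
[68, 94]
[6, 4, 4, 72]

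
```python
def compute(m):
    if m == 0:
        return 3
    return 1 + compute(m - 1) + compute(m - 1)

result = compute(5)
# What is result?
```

compute(m) = 1 + 2·compute(m-1), compute(0)=3. Closed form: (3+1)·2^5 - 1 = 127.

Answer: 127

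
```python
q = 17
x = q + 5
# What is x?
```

Trace:
`q = 17` → q = 17
`x = q + 5` → x = 22
So x = 22

Answer: 22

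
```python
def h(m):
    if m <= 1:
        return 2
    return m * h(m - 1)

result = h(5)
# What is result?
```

h(5) = 5 * 4 * 3 * 2 * 2 = 240

Answer: 240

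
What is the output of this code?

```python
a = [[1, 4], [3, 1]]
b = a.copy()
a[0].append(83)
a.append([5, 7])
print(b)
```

Key concept: shallow copy with nested lists.
Step by step:
`a = [[1, 4], [3, 1]]` → a = [[1, 4], [3, 1]]
`b = a.copy()` → b = [[1, 4], [3, 1]]
`a[0].append(83)` → a = [[1, 4, 83], [3, 1]]; b = [[1, 4, 83], [3, 1]]
`a.append([5, 7])` → a = [[1, 4, 83], [3, 1], [5, 7]]
`print(b)` → prints [[1, 4, 83], [3, 1]]

Answer: [[1, 4, 83], [3, 1]]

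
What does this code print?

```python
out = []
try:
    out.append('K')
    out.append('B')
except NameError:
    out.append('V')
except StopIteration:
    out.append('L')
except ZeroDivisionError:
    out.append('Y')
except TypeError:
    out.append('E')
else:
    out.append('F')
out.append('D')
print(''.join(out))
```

Execution trace: 'K' (try body) → 'B' (try body, no exception) → 'F' (else) → 'D' (after the try/except). Output: KBFD

Answer: KBFD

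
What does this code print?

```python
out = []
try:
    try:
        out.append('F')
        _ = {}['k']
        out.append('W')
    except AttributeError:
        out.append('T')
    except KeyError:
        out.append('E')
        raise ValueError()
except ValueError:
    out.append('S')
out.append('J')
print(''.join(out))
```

Execution trace: 'F' (inner try body) → 'E' (inner except KeyError) → 'S' (outer except ValueError) → 'J' (after the try/except). Output: FESJ

Answer: FESJ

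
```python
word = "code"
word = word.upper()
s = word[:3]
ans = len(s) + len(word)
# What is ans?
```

Trace:
`word = "code"` → word = 'code'
`word = word.upper()` → word = 'CODE'
`s = word[:3]` → s = 'COD'
`ans = len(s) + len(word)` → ans = 7
So ans = 7

Answer: 7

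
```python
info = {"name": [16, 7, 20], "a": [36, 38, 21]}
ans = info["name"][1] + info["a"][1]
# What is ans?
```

Trace:
`info = {"name": [16, 7, 20], "a": [36, 38, 21]}` → info = {'name': [16, 7, 20], 'a': [36, 38, 21]}
`ans = info["name"][1] + info["a"][1]` → ans = 45
So ans = 45

Answer: 45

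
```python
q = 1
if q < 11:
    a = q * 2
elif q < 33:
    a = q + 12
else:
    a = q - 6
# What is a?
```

Trace:
`q = 1` → q = 1
`if q < 11: ...` → q < 11 is True → a = 2
So a = 2

Answer: 2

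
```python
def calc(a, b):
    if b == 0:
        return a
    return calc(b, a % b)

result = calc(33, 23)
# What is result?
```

calc(33, 23) -> calc(23, 10) -> calc(10, 3) -> calc(3, 1) -> calc(1, 0) -> 1

Answer: 1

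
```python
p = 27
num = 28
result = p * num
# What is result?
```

Trace:
`p = 27` → p = 27
`num = 28` → num = 28
`result = p * num` → result = 756
So result = 756

Answer: 756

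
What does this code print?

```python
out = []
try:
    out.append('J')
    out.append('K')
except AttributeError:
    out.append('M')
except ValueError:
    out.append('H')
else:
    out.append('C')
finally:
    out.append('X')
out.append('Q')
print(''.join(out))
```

Execution trace: 'J' (try body) → 'K' (try body, no exception) → 'C' (else) → 'X' (finally) → 'Q' (after the try/except). Output: JKCXQ

Answer: JKCXQ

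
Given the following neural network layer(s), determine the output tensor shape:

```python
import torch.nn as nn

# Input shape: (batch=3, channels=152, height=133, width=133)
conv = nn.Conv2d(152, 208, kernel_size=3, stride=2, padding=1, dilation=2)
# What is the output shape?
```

Input: (3, 152, 133, 133) -> Output: (3, 208, 66, 66)

Answer: (3, 208, 66, 66)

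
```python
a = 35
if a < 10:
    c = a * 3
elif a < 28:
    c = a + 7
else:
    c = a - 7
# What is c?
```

Trace:
`a = 35` → a = 35
`if a < 10: ...` → a < 10 is False, a < 28 is False, take else branch → c = 28
So c = 28

Answer: 28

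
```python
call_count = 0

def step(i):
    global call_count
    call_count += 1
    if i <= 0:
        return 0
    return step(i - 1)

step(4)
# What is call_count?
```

Linear recursion stepping by 1: 5 calls from i=4 down to ≤0.

Answer: 5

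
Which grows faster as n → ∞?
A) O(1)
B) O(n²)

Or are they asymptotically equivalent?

O(1) vs O(n²): Higher order terms dominate.

Answer: B) O(n²) grows faster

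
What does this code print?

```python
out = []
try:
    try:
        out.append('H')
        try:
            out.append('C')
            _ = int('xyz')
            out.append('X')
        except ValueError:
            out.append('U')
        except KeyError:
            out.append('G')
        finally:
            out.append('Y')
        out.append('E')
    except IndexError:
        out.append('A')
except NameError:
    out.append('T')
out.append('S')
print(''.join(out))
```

Execution trace: 'H' (try body) → 'C' (inner try body) → 'U' (inner except ValueError) → 'Y' (inner finally) → 'E' (try body, no exception) → 'S' (after the try/except). Output: HCUYES

Answer: HCUYES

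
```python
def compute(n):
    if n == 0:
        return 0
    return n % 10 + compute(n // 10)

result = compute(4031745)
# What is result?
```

Sum of digits of 4031745: 5 + 4 + 7 + 1 + 3 + 0 + 4 = 24

Answer: 24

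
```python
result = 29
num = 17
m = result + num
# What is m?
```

Trace:
`result = 29` → result = 29
`num = 17` → num = 17
`m = result + num` → m = 46
So m = 46

Answer: 46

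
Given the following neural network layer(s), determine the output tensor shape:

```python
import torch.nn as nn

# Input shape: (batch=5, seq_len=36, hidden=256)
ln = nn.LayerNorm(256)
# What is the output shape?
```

Input: (5, 36, 256) -> Output: (5, 36, 256)

Answer: (5, 36, 256)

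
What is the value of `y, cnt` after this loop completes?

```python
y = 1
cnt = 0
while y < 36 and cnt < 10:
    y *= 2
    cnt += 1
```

Double until >= 36 or 10 iterations
`y, cnt` takes the values: (1, 0) → (2, 0) → (2, 1) → (4, 1) → (4, 2) → (8, 2) → (8, 3) → (16, 3) → (16, 4) → (32, 4) → (32, 5) → (64, 5) → (64, 6)

Answer: 64, 6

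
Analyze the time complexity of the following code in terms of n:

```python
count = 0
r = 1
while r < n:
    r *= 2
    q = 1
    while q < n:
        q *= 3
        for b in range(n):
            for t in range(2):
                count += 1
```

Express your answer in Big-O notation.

Each loop level contributes: log n × log n × n × 1. Multiplying the contributions gives O(n log² n).

Answer: O(n log² n)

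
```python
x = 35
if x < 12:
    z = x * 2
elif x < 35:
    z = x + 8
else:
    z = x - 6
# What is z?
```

Trace:
`x = 35` → x = 35
`if x < 12: ...` → x < 12 is False, x < 35 is False, take else branch → z = 29
So z = 29

Answer: 29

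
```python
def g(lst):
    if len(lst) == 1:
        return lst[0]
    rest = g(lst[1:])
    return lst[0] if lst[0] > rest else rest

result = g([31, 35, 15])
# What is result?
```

Recursive max over [31, 35, 15] = 35

Answer: 35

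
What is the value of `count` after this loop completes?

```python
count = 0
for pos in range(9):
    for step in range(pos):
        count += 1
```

Triangle number: 0+1+2+...+8
`count` takes the values: 0 → 1 → 2 → 3 → 4 → 5 → 6 → 7 → 8 → 9 → 10 → 11 → 12 → 13 → 14 → 15 → 16 → 17 → 18 → 19 → 20 → 21 → 22 → 23 → 24 → 25 → 26 → 27 → 28 → 29 → 30 → 31 → 32 → 33 → 34 → 35 → 36

Answer: 36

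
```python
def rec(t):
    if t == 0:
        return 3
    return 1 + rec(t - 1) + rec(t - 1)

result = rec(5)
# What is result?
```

rec(t) = 1 + 2·rec(t-1), rec(0)=3. Closed form: (3+1)·2^5 - 1 = 127.

Answer: 127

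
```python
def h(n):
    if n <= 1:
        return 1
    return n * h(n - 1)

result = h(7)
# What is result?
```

h(7) = 7 * 6 * 5 * 4 * 3 * 2 * 1 = 5040

Answer: 5040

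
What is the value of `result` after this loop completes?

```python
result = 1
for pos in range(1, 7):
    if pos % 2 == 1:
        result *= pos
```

Product of odd numbers 1 to 6
`result` takes the values: 1 → 3 → 15

Answer: 15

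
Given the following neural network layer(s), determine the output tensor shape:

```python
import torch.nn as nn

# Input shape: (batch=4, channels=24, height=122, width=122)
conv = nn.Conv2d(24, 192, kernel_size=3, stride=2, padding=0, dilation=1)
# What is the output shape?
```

Input: (4, 24, 122, 122) -> Output: (4, 192, 60, 60)

Answer: (4, 192, 60, 60)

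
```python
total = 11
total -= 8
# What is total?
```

Trace:
`total = 11` → total = 11
`total -= 8` → total = 3
So total = 3

Answer: 3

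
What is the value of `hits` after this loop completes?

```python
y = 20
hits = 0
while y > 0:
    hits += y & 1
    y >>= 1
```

Count set bits in 20 (binary: 0b10100)
`hits` takes the values: 0 → 1 → 2

Answer: 2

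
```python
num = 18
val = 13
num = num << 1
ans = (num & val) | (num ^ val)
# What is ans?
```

Trace:
`num = 18` → num = 18
`val = 13` → val = 13
`num = num << 1` → num = 36
`ans = (num & val) | (num ^ val)` → ans = 45
So ans = 45

Answer: 45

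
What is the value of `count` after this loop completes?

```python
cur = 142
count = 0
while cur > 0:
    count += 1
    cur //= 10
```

Count digits by repeated division by 10
`count` takes the values: 0 → 1 → 2 → 3

Answer: 3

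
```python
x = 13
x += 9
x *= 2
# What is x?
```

Trace:
`x = 13` → x = 13
`x += 9` → x = 22
`x *= 2` → x = 44
So x = 44

Answer: 44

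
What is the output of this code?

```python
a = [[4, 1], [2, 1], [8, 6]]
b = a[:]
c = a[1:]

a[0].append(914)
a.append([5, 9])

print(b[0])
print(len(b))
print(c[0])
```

Key concept: slice with nested mutation.
Step by step:
`a = [[4, 1], [2, 1], [8, 6]]` → a = [[4, 1], [2, 1], [8, 6]]
`b = a[:]` → b = [[4, 1], [2, 1], [8, 6]]
`c = a[1:]` → c = [[2, 1], [8, 6]]
`a[0].append(914)` → a = [[4, 1, 914], [2, 1], [8, 6]]; b = [[4, 1, 914], [2, 1], [8, 6]]
`a.append([5, 9])` → a = [[4, 1, 914], [2, 1], [8, 6], [5, 9]]
`print(b[0])` → prints [4, 1, 914]
`print(len(b))` → prints 3
`print(c[0])` → prints [2, 1]

Answer:
[4, 1, 914]
3
[2, 1]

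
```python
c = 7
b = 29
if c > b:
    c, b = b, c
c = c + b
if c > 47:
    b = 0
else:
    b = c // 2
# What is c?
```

Trace:
`c = 7` → c = 7
`b = 29` → b = 29
`if c > b: ...` → c > b is False → no variable changes
`c = c + b` → c = 36
`if c > 47: ...` → c > 47 is False, take else branch → b = 18
So c = 36

Answer: 36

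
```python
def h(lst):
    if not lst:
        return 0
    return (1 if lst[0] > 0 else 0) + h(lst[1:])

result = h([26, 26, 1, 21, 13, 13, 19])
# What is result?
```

Count of positive elements in [26, 26, 1, 21, 13, 13, 19] = 7

Answer: 7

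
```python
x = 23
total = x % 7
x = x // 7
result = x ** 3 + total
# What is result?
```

Trace:
`x = 23` → x = 23
`total = x % 7` → total = 2
`x = x // 7` → x = 3
`result = x ** 3 + total` → result = 29
So result = 29

Answer: 29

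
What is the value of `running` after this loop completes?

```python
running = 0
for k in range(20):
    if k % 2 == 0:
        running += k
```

Sum of even numbers 0 to 19
`running` takes the values: 0 → 2 → 6 → 12 → 20 → 30 → 42 → 56 → 72 → 90

Answer: 90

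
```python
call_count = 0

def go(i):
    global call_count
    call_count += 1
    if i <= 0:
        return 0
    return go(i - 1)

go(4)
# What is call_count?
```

Linear recursion stepping by 1: 5 calls from i=4 down to ≤0.

Answer: 5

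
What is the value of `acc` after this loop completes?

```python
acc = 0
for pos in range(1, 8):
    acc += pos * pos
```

Sum of squares 1² to 7² = 140
`acc` takes the values: 0 → 1 → 5 → 14 → 30 → 55 → 91 → 140

Answer: 140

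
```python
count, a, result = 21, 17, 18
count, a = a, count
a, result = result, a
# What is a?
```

Trace:
`count, a, result = 21, 17, 18` → count = 21; a = 17; result = 18
`count, a = a, count` → count = 17; a = 21
`a, result = result, a` → a = 18; result = 21
So a = 18

Answer: 18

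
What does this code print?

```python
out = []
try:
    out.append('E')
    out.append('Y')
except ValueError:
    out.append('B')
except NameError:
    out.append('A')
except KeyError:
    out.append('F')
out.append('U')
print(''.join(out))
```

Execution trace: 'E' (try body) → 'Y' (try body, no exception) → 'U' (after the try/except). Output: EYU

Answer: EYU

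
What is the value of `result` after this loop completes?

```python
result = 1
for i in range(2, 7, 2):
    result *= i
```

Product of even numbers 2 to 6
`result` takes the values: 1 → 2 → 8 → 48

Answer: 48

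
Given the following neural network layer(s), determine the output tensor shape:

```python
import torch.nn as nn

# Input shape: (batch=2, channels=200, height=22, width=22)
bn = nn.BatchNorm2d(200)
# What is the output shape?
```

Input: (2, 200, 22, 22) -> Output: (2, 200, 22, 22)

Answer: (2, 200, 22, 22)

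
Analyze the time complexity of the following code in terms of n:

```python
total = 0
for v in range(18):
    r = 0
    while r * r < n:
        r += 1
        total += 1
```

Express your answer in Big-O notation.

Each loop level contributes: 1 × √n. Multiplying the contributions gives O(√n).

Answer: O(√n)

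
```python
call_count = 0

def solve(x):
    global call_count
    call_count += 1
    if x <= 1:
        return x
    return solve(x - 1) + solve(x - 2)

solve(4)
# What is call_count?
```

Calls(x) = 1 + Calls(x-1) + Calls(x-2); Calls(0)=Calls(1)=1. For x=4 this gives 9.

Answer: 9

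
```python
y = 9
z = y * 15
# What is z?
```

Trace:
`y = 9` → y = 9
`z = y * 15` → z = 135
So z = 135

Answer: 135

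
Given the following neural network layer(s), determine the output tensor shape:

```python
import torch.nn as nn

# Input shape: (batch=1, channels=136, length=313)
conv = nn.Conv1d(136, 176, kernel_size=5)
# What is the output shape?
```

Input: (1, 136, 313) -> Output: (1, 176, 309)

Answer: (1, 176, 309)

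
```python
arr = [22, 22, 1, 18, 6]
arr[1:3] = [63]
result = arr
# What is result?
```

Trace:
`arr = [22, 22, 1, 18, 6]` → arr = [22, 22, 1, 18, 6]
`arr[1:3] = [63]` → arr = [22, 63, 18, 6]
`result = arr` → result = [22, 63, 18, 6]
So result = [22, 63, 18, 6]

Answer: [22, 63, 18, 6]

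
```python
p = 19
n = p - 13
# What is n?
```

Trace:
`p = 19` → p = 19
`n = p - 13` → n = 6
So n = 6

Answer: 6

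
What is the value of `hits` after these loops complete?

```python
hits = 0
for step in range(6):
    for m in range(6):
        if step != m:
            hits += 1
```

6² - 6 (exclude diagonal)
`hits` takes the values: 0 → 1 → 2 → 3 → 4 → 5 → 6 → 7 → 8 → 9 → 10 → 11 → 12 → 13 → 14 → 15 → 16 → 17 → 18 → 19 → 20 → 21 → 22 → 23 → 24 → 25 → 26 → 27 → 28 → 29 → 30

Answer: 30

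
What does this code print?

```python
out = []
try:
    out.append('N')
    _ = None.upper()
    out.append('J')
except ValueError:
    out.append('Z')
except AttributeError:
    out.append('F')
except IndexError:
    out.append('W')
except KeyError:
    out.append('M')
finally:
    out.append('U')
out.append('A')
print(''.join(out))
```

Execution trace: 'N' (try body) → 'F' (except AttributeError) → 'U' (finally) → 'A' (after the try/except). Output: NFUA

Answer: NFUA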